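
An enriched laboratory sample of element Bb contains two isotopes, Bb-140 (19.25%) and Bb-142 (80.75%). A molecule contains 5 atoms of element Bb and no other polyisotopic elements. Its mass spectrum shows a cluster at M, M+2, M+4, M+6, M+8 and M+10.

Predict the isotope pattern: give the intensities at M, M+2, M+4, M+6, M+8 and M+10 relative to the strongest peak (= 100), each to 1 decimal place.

Each Bb atom is independently Bb-140 (p = 0.1925) or Bb-142 (q = 0.8075); the cluster is the binomial expansion (p + q)^5.
P(M) = 0.1925^5 = 0.000264
P(M+2) = 5 × 0.1925^4 × 0.8075^1 = 0.005544
P(M+4) = 10 × 0.1925^3 × 0.8075^2 = 0.046513
P(M+6) = 10 × 0.1925^2 × 0.8075^3 = 0.195114
P(M+8) = 5 × 0.1925^1 × 0.8075^4 = 0.409233
P(M+10) = 0.8075^5 = 0.343331
The M+8 peak is largest (0.409233); scaling to 100 gives 0.1 : 1.4 : 11.4 : 47.7 : 100.0 : 83.9.

0.1 : 1.4 : 11.4 : 47.7 : 100.0 : 83.9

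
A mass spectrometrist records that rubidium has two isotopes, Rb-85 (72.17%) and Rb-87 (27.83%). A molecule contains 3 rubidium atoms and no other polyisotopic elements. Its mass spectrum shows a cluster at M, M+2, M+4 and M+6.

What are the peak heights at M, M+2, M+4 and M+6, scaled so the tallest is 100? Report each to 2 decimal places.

Each Rb atom is independently Rb-85 (p = 0.7217) or Rb-87 (q = 0.2783); the cluster is the binomial expansion (p + q)^3.
P(M) = 0.7217^3 = 0.375898
P(M+2) = 3 × 0.7217^2 × 0.2783^1 = 0.434858
P(M+4) = 3 × 0.7217^1 × 0.2783^2 = 0.167689
P(M+6) = 0.2783^3 = 0.021555
The M+2 peak is largest (0.434858); scaling to 100 gives 86.44 : 100.00 : 38.56 : 4.96.

86.44 : 100.00 : 38.56 : 4.96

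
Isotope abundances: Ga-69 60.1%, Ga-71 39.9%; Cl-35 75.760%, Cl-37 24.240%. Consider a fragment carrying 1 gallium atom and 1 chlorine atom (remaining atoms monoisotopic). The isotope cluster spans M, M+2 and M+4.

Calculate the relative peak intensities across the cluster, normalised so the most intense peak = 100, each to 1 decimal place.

100.0 : 98.4 : 21.2

Gallium pattern (n=1): 0.6010 : 0.3990
Chlorine pattern (n=1): 0.7576 : 0.2424
Convolve the two distributions (both contribute in 2-u steps):
  M: 0.6010×0.7576 = 0.455318
  M+2: 0.6010×0.2424 + 0.3990×0.7576 = 0.447965
  M+4: 0.3990×0.2424 = 0.096718
Scale to base peak (0.455318) = 100: 100.0 : 98.4 : 21.2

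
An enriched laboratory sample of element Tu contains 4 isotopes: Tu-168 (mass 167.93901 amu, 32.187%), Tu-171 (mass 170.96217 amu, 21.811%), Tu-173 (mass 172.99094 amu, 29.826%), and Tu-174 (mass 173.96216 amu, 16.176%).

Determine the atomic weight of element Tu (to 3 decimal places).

The abundance-weighted mean is 0.32187 × 167.93901 + 0.21811 × 170.96217 + 0.29826 × 172.99094 + 0.16176 × 173.96216
= 54.054529 + 37.288559 + 51.596278 + 28.140119 = 171.079485 amu

171.079 amu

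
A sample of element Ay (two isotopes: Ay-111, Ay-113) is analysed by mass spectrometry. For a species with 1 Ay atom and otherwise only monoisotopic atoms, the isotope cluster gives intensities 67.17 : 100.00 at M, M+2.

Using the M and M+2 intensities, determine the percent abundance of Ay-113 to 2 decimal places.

59.82%

Write p for the Ay-111 fraction. I(M+2)/I(M) = [C(1,1)·p^0·(1−p)] / p^1 = 1·(1−p)/p = 100.00/67.17 = 1.4888
(1−p)/p = 1.4888/1 = 1.4888  ⇒  p = 1/(1 + 1.4888) = 0.4018
Ay-111: 40.18%, Ay-113: 59.82%.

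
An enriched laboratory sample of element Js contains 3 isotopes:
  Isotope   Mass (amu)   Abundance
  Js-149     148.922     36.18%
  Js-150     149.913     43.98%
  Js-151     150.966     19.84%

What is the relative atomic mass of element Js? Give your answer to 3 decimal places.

149.763 amu

The abundance-weighted mean is 0.3618 × 148.922 + 0.4398 × 149.913 + 0.1984 × 150.966
= 53.8800 + 65.9317 + 29.9517 = 149.7634 amu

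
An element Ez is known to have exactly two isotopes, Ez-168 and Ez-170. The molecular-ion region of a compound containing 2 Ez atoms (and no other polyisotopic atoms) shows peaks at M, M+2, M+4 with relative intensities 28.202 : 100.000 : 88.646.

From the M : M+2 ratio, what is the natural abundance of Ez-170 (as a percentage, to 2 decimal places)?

If p is the fraction of Ez that is Ez-168, then I(M+2)/I(M) = [C(2,1)·p^1·(1−p)] / p^2 = 2·(1−p)/p = 100.000/28.202 = 3.5458
(1−p)/p = 3.5458/2 = 1.7729  ⇒  p = 1/(1 + 1.7729) = 0.3606
Ez-168: 36.06%, Ez-170: 63.94%.

63.94%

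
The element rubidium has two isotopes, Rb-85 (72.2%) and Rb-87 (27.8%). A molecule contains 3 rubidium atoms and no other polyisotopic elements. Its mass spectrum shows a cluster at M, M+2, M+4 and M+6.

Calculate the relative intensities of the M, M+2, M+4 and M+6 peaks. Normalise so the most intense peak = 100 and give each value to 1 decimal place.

Expanding (0.722 + 0.278)^3:
P(M) = 0.722^3 = 0.376367
P(M+2) = 3 × 0.722^2 × 0.278^1 = 0.434751
P(M+4) = 3 × 0.722^1 × 0.278^2 = 0.167397
P(M+6) = 0.278^3 = 0.021485
The M+2 peak is largest (0.434751); scaling to 100 gives 86.6 : 100.0 : 38.5 : 4.9.

86.6 : 100.0 : 38.5 : 4.9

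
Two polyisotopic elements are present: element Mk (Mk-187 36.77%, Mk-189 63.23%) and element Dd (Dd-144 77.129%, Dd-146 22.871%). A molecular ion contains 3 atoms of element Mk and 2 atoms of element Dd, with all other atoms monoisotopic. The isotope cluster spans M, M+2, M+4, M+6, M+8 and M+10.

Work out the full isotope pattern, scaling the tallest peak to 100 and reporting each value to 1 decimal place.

Element Mk pattern (n=3): 0.04971425 : 0.25646712 : 0.44102301 : 0.25279562
Element Dd pattern (n=2): 0.59488826 : 0.35280347 : 0.05230826
Convolve the two distributions (both contribute in 2-u steps):
  M: 0.04971425×0.59488826 = 0.029574
  M+2: 0.04971425×0.35280347 + 0.25646712×0.59488826 = 0.170109
  M+4: 0.04971425×0.05230826 + 0.25646712×0.35280347 + 0.44102301×0.59488826 = 0.355442
  M+6: 0.25646712×0.05230826 + 0.44102301×0.35280347 + 0.25279562×0.59488826 = 0.319395
  M+8: 0.44102301×0.05230826 + 0.25279562×0.35280347 = 0.112256
  M+10: 0.25279562×0.05230826 = 0.013223
Scale to base peak (0.355442) = 100: 8.3 : 47.9 : 100.0 : 89.9 : 31.6 : 3.7

8.3 : 47.9 : 100.0 : 89.9 : 31.6 : 3.7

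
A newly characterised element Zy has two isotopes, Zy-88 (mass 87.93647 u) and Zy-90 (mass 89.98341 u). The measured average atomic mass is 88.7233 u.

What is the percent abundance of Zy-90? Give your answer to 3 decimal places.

Writing the weighted mean with unknown fraction x of Zy-88:
87.93647·x + 89.98341·(1 − x) = 88.7233
(87.93647 − 89.98341)·x = 88.7233 − 89.98341
x = -1.26011 / -2.04694 = 0.61561 → 61.561% Zy-88, 38.439% Zy-90.

38.439%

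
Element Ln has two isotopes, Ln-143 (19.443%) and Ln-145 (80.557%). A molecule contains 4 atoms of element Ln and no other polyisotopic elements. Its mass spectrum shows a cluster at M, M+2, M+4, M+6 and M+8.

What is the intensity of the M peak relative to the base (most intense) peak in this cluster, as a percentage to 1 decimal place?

0.3%

Term probabilities: M 0.0014, M+2 0.0237, M+4 0.1472, M+6 0.4066, M+8 0.4211. Base peak = M+8.
P(M+8) = C(4,4) × 0.19443^0 × 0.80557^4 = 1 × 1.0000 × 0.42112705 = 0.421127 (base)
P(M) = C(4,0) × 0.19443^4 × 0.80557^0 = 1 × 0.00142907 × 1.0000 = 0.001429
Relative intensity = 0.001429 / 0.421127 × 100 = 0.3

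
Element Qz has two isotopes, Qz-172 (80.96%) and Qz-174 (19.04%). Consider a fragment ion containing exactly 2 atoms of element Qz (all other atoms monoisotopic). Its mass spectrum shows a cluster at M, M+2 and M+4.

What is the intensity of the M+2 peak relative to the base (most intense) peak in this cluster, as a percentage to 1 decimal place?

Term probabilities: M 0.6555, M+2 0.3083, M+4 0.0363. Base peak = M.
P(M) = C(2,0) × 0.8096^2 × 0.1904^0 = 1 × 0.65545216 × 1.0000 = 0.655452 (base)
P(M+2) = C(2,1) × 0.8096^1 × 0.1904^1 = 2 × 0.8096 × 0.1904 = 0.308296
Relative intensity = 0.308296 / 0.655452 × 100 = 47.0

47.0%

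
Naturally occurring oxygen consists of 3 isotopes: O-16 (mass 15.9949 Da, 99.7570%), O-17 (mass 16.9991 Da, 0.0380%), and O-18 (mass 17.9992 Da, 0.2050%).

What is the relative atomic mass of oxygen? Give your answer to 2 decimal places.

The abundance-weighted mean is 0.997570 × 15.9949 + 0.000380 × 16.9991 + 0.002050 × 17.9992
= 15.95603 + 0.00646 + 0.03690 = 15.99939 Da

16.00 Da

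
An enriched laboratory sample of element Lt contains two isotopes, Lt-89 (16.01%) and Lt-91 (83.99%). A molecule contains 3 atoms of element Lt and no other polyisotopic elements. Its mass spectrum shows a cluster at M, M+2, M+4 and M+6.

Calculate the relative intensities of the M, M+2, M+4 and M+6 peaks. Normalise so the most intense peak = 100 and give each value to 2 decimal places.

Each Lt atom is independently Lt-89 (p = 0.1601) or Lt-91 (q = 0.8399); the cluster is the binomial expansion (p + q)^3.
P(M) = 0.1601^3 = 0.004104
P(M+2) = 3 × 0.1601^2 × 0.8399^1 = 0.064585
P(M+4) = 3 × 0.1601^1 × 0.8399^2 = 0.338819
P(M+6) = 0.8399^3 = 0.592492
The M+6 peak is largest (0.592492); scaling to 100 gives 0.69 : 10.90 : 57.19 : 100.00.

0.69 : 10.90 : 57.19 : 100.00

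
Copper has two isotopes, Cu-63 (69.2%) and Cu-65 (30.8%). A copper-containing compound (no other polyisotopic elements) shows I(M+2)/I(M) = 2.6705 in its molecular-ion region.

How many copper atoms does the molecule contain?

6

For n independent Cu atoms, I(M+2)/I(M) = n · (abundance Cu-65) / (abundance Cu-63) = n · 0.308/0.692.
n = 2.6705 × 0.692/0.308 = 6.00 ≈ 6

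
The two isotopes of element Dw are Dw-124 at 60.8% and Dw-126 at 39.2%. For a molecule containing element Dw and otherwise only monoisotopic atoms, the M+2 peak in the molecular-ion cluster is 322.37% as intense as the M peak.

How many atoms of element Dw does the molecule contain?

5

With n Dw atoms, P(M+2)/P(M) = C(n,1)·p^(n−1)q / p^n = n·q/p = n · 0.392/0.608.
n = 3.2237 × 0.608/0.392 = 5.00 ≈ 5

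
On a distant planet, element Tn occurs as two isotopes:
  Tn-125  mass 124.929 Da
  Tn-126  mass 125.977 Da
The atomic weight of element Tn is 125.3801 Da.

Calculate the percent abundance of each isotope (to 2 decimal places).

Tn-125: 56.96%, Tn-126: 43.04%

Let x be the fractional abundance of Tn-125; then Tn-126 has abundance 1 − x.
124.929·x + 125.977·(1 − x) = 125.3801
(124.929 − 125.977)·x = 125.3801 − 125.977
x = -0.5969 / -1.048 = 0.56956 → 56.96% Tn-125, 43.04% Tn-126.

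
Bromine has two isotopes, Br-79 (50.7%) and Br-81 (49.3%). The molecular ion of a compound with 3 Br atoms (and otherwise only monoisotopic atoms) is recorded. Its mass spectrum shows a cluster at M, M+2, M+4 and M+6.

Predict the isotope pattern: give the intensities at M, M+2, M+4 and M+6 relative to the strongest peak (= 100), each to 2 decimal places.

34.28 : 100.00 : 97.24 : 31.52

The 3 Br atoms are independent, so intensities follow the terms of (0.507 + 0.493)^3.
P(M) = 0.507^3 = 0.130324
P(M+2) = 3 × 0.507^2 × 0.493^1 = 0.380175
P(M+4) = 3 × 0.507^1 × 0.493^2 = 0.369678
P(M+6) = 0.493^3 = 0.119823
The M+2 peak is largest (0.380175); scaling to 100 gives 34.28 : 100.00 : 97.24 : 31.52.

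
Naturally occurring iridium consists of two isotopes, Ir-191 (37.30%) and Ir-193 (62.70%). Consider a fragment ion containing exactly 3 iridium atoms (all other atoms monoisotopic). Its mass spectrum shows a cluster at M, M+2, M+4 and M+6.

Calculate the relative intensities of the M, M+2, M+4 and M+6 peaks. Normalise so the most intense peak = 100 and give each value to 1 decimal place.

The 3 Ir atoms are independent, so intensities follow the terms of (0.3730 + 0.6270)^3.
P(M) = 0.3730^3 = 0.051895
P(M+2) = 3 × 0.3730^2 × 0.6270^1 = 0.261702
P(M+4) = 3 × 0.3730^1 × 0.6270^2 = 0.439911
P(M+6) = 0.6270^3 = 0.246492
The M+4 peak is largest (0.439911); scaling to 100 gives 11.8 : 59.5 : 100.0 : 56.0.

11.8 : 59.5 : 100.0 : 56.0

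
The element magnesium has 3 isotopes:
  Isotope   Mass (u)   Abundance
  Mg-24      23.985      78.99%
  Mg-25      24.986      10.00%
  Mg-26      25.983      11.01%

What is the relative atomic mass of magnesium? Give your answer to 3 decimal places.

Average mass = Σ (abundance × isotope mass) = 0.7899 × 23.985 + 0.1000 × 24.986 + 0.1101 × 25.983
= 18.9458 + 2.4986 + 2.8607 = 24.3051 u

24.305 u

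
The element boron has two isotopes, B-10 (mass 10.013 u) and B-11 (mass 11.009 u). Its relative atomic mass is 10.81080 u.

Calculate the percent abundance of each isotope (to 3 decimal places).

B-10: 19.900%, B-11: 80.100%

Writing the weighted mean with unknown fraction x of B-10:
10.013·x + 11.009·(1 − x) = 10.81080
(10.013 − 11.009)·x = 10.81080 − 11.009
x = -0.19820 / -0.996 = 0.19900 → 19.900% B-10, 80.100% B-11.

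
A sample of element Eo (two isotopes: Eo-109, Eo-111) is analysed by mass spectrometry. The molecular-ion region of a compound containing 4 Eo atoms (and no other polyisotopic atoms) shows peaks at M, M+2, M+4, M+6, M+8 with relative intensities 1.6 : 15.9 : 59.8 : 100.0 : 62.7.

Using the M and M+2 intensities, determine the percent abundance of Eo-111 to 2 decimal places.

Let p = fractional abundance of Eo-109. I(M+2)/I(M) = [C(4,1)·p^3·(1−p)] / p^4 = 4·(1−p)/p = 15.9/1.6 = 9.9375
(1−p)/p = 9.9375/4 = 2.4844  ⇒  p = 1/(1 + 2.4844) = 0.2870
Eo-109: 28.70%, Eo-111: 71.30%.

71.30%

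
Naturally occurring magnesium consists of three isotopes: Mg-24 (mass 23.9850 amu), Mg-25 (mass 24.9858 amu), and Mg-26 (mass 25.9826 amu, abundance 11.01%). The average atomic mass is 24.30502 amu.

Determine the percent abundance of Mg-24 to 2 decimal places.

78.99%

The remaining 88.99% is split between Mg-24 (fraction x) and Mg-25 (fraction 0.8899 − x).
Substituting: 23.9850x + 24.9858(0.8899 − x) = 21.44433574
(23.9850 − 24.9858)x = -0.79052768  ⇒  x = 0.78990, y = 0.10000
Mg-24: 78.99%, Mg-25: 10.00%.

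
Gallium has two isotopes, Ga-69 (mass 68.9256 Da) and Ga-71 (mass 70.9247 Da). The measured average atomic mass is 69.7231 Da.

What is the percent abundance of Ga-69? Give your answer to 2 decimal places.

60.11%

With x = fraction of Ga-69 (so Ga-71 is 1 − x):
68.9256·x + 70.9247·(1 − x) = 69.7231
(68.9256 − 70.9247)·x = 69.7231 − 70.9247
x = -1.2016 / -1.9991 = 0.60107 → 60.11% Ga-69, 39.89% Ga-71.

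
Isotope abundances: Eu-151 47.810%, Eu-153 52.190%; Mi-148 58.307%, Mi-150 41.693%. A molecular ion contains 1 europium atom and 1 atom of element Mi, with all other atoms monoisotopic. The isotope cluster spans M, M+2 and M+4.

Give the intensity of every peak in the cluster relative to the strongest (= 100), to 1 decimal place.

55.4 : 100.0 : 43.2

Europium pattern (n=1): 0.4781 : 0.5219
Element Mi pattern (n=1): 0.58307 : 0.41693
Convolve the two distributions (both contribute in 2-u steps):
  M: 0.4781×0.58307 = 0.278766
  M+2: 0.4781×0.41693 + 0.5219×0.58307 = 0.503638
  M+4: 0.5219×0.41693 = 0.217596
Scale to base peak (0.503638) = 100: 55.4 : 100.0 : 43.2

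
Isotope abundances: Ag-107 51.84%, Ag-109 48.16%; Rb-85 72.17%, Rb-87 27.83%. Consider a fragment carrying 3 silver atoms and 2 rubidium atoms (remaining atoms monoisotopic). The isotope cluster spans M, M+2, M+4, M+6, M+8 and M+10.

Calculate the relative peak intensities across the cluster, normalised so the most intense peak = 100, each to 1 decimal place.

Silver pattern (n=3): 0.13931407 : 0.38827347 : 0.36071085 : 0.11170161
Rubidium pattern (n=2): 0.52085089 : 0.40169822 : 0.07745089
Convolve the two distributions (both contribute in 2-u steps):
  M: 0.13931407×0.52085089 = 0.072562
  M+2: 0.13931407×0.40169822 + 0.38827347×0.52085089 = 0.258195
  M+4: 0.13931407×0.07745089 + 0.38827347×0.40169822 + 0.36071085×0.52085089 = 0.354635
  M+6: 0.38827347×0.07745089 + 0.36071085×0.40169822 + 0.11170161×0.52085089 = 0.233149
  M+8: 0.36071085×0.07745089 + 0.11170161×0.40169822 = 0.072808
  M+10: 0.11170161×0.07745089 = 0.008651
Scale to base peak (0.354635) = 100: 20.5 : 72.8 : 100.0 : 65.7 : 20.5 : 2.4

20.5 : 72.8 : 100.0 : 65.7 : 20.5 : 2.4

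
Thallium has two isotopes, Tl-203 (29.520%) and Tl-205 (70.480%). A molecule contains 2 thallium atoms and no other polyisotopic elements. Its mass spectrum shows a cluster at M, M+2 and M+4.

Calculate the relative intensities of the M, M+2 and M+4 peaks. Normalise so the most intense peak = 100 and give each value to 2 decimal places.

Expanding (0.29520 + 0.70480)^2:
P(M) = 0.29520^2 = 0.087143
P(M+2) = 2 × 0.29520^1 × 0.70480^1 = 0.416114
P(M+4) = 0.70480^2 = 0.496743
The M+4 peak is largest (0.496743); scaling to 100 gives 17.54 : 83.77 : 100.00.

17.54 : 83.77 : 100.00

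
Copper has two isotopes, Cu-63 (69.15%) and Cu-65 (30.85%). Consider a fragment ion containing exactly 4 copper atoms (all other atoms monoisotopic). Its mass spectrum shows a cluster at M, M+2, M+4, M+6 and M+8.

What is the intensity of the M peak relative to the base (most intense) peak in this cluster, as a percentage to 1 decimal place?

Binomial terms of (0.6915 + 0.3085)^4: M 0.2286, M+2 0.4080, M+4 0.2731, M+6 0.0812, M+8 0.0091 → M+2 is the base peak.
P(M+2) = C(4,1) × 0.6915^3 × 0.3085^1 = 4 × 0.33065611 × 0.3085 = 0.408030 (base)
P(M) = C(4,0) × 0.6915^4 × 0.3085^0 = 1 × 0.2286487 × 1.0000 = 0.228649
Relative intensity = 0.228649 / 0.408030 × 100 = 56.0

56.0%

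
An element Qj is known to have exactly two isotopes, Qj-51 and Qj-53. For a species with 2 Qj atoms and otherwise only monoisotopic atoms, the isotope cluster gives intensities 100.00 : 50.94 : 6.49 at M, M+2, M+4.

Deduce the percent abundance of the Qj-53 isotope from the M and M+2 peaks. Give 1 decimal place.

20.3%

If p is the fraction of Qj that is Qj-51, then I(M+2)/I(M) = [C(2,1)·p^1·(1−p)] / p^2 = 2·(1−p)/p = 50.94/100.00 = 0.5094
(1−p)/p = 0.5094/2 = 0.2547  ⇒  p = 1/(1 + 0.2547) = 0.7970
Qj-51: 79.7%, Qj-53: 20.3%.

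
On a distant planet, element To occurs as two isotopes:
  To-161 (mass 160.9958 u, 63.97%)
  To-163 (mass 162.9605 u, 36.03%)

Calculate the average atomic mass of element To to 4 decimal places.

The abundance-weighted mean is 0.6397 × 160.9958 + 0.3603 × 162.9605
= 102.98901 + 58.71467 = 161.70368 u

161.7037 u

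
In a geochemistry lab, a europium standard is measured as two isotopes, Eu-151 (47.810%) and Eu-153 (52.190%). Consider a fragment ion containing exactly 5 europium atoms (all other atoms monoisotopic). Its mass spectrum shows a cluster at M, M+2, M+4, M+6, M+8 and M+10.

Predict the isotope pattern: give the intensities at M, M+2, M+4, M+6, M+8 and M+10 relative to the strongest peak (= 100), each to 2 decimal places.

7.69 : 41.96 : 91.61 : 100.00 : 54.58 : 11.92

The 5 Eu atoms are independent, so intensities follow the terms of (0.47810 + 0.52190)^5.
P(M) = 0.47810^5 = 0.024980
P(M+2) = 5 × 0.47810^4 × 0.52190^1 = 0.136343
P(M+4) = 10 × 0.47810^3 × 0.52190^2 = 0.297667
P(M+6) = 10 × 0.47810^2 × 0.52190^3 = 0.324937
P(M+8) = 5 × 0.47810^1 × 0.52190^4 = 0.177353
P(M+10) = 0.52190^5 = 0.038720
The M+6 peak is largest (0.324937); scaling to 100 gives 7.69 : 41.96 : 91.61 : 100.00 : 54.58 : 11.92.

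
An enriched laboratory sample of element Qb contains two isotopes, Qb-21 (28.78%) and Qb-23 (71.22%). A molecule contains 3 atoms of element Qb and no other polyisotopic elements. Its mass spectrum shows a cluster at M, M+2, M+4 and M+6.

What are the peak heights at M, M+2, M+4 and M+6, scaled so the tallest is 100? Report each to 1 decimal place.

5.4 : 40.4 : 100.0 : 82.5

The 3 Qb atoms are independent, so intensities follow the terms of (0.2878 + 0.7122)^3.
P(M) = 0.2878^3 = 0.023838
P(M+2) = 3 × 0.2878^2 × 0.7122^1 = 0.176972
P(M+4) = 3 × 0.2878^1 × 0.7122^2 = 0.437941
P(M+6) = 0.7122^3 = 0.361248
The M+4 peak is largest (0.437941); scaling to 100 gives 5.4 : 40.4 : 100.0 : 82.5.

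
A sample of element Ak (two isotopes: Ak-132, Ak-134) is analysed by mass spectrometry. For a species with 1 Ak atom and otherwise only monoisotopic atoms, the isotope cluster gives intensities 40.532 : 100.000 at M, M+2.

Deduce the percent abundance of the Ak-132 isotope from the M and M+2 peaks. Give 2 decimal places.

Write p for the Ak-132 fraction. I(M+2)/I(M) = [C(1,1)·p^0·(1−p)] / p^1 = 1·(1−p)/p = 100.000/40.532 = 2.4672
(1−p)/p = 2.4672/1 = 2.4672  ⇒  p = 1/(1 + 2.4672) = 0.2884
Ak-132: 28.84%, Ak-134: 71.16%.

28.84%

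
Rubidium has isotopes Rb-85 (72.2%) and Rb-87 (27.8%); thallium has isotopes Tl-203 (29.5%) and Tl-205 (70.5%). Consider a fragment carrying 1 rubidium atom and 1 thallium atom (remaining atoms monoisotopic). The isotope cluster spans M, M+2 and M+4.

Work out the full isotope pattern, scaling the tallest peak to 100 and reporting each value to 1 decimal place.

36.0 : 100.0 : 33.2

Rubidium pattern (n=1): 0.7220 : 0.2780
Thallium pattern (n=1): 0.2950 : 0.7050
Convolve the two distributions (both contribute in 2-u steps):
  M: 0.7220×0.2950 = 0.212990
  M+2: 0.7220×0.7050 + 0.2780×0.2950 = 0.591020
  M+4: 0.2780×0.7050 = 0.195990
Scale to base peak (0.591020) = 100: 36.0 : 100.0 : 33.2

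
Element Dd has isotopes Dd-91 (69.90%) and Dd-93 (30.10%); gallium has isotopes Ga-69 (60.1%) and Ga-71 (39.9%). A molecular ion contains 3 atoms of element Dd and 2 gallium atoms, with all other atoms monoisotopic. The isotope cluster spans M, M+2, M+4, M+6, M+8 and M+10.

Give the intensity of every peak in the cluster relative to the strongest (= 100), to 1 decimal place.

Element Dd pattern (n=3): 0.3415321 : 0.4412067 : 0.1899903 : 0.0272709
Gallium pattern (n=2): 0.361201 : 0.479598 : 0.159201
Convolve the two distributions (both contribute in 2-u steps):
  M: 0.3415321×0.361201 = 0.123362
  M+2: 0.3415321×0.479598 + 0.4412067×0.361201 = 0.323162
  M+4: 0.3415321×0.159201 + 0.4412067×0.479598 + 0.1899903×0.361201 = 0.334599
  M+6: 0.4412067×0.159201 + 0.1899903×0.479598 + 0.0272709×0.361201 = 0.171210
  M+8: 0.1899903×0.159201 + 0.0272709×0.479598 = 0.043326
  M+10: 0.0272709×0.159201 = 0.004342
Scale to base peak (0.334599) = 100: 36.9 : 96.6 : 100.0 : 51.2 : 12.9 : 1.3

36.9 : 96.6 : 100.0 : 51.2 : 12.9 : 1.3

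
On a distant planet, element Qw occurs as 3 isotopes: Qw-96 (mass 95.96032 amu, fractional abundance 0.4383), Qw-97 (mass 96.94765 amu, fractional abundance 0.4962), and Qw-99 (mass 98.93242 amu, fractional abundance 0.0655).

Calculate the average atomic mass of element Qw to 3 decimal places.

Weight each isotope mass by its fractional abundance: 0.4383 × 95.96032 + 0.4962 × 96.94765 + 0.0655 × 98.93242
= 42.059408 + 48.105424 + 6.480074 = 96.644906 amu

96.645 amu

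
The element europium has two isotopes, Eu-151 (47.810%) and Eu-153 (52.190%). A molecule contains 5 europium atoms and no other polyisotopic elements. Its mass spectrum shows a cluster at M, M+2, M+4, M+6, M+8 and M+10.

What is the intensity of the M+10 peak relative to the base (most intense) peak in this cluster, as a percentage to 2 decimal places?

11.92%

(0.47810 + 0.52190)^5 gives M 0.0250, M+2 0.1363, M+4 0.2977, M+6 0.3249, M+8 0.1774, M+10 0.0387; the largest is M+6.
P(M+6) = C(5,3) × 0.47810^2 × 0.52190^3 = 10 × 0.22857961 × 0.14215492 = 0.324937 (base)
P(M+10) = C(5,5) × 0.47810^0 × 0.52190^5 = 1 × 1.0000 × 0.0387201 = 0.038720
Relative intensity = 0.038720 / 0.324937 × 100 = 11.92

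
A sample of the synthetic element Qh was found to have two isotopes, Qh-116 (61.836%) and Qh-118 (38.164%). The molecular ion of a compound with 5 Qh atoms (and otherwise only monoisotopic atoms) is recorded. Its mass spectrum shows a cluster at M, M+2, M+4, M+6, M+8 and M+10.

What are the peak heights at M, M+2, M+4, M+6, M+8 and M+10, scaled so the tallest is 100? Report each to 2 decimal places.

Each Qh atom is independently Qh-116 (p = 0.61836) or Qh-118 (q = 0.38164); the cluster is the binomial expansion (p + q)^5.
P(M) = 0.61836^5 = 0.090408
P(M+2) = 5 × 0.61836^4 × 0.38164^1 = 0.278991
P(M+4) = 10 × 0.61836^3 × 0.38164^2 = 0.344375
P(M+6) = 10 × 0.61836^2 × 0.38164^3 = 0.212542
P(M+8) = 5 × 0.61836^1 × 0.38164^4 = 0.065588
P(M+10) = 0.38164^5 = 0.008096
The M+4 peak is largest (0.344375); scaling to 100 gives 26.25 : 81.01 : 100.00 : 61.72 : 19.05 : 2.35.

26.25 : 81.01 : 100.00 : 61.72 : 19.05 : 2.35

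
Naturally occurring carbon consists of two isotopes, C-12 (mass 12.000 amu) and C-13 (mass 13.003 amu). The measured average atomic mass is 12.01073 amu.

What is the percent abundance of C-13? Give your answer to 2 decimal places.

Let x be the fractional abundance of C-12; then C-13 has abundance 1 − x.
12.000·x + 13.003·(1 − x) = 12.01073
(12.000 − 13.003)·x = 12.01073 − 13.003
x = -0.99227 / -1.003 = 0.98930 → 98.93% C-12, 1.07% C-13.

1.07%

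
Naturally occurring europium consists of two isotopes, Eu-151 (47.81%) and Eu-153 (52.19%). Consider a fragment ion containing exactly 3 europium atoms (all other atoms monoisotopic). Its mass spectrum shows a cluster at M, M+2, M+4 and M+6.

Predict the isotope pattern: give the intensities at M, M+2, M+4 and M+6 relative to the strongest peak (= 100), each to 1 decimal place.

Expanding (0.4781 + 0.5219)^3:
P(M) = 0.4781^3 = 0.109284
P(M+2) = 3 × 0.4781^2 × 0.5219^1 = 0.357887
P(M+4) = 3 × 0.4781^1 × 0.5219^2 = 0.390674
P(M+6) = 0.5219^3 = 0.142155
The M+4 peak is largest (0.390674); scaling to 100 gives 28.0 : 91.6 : 100.0 : 36.4.

28.0 : 91.6 : 100.0 : 36.4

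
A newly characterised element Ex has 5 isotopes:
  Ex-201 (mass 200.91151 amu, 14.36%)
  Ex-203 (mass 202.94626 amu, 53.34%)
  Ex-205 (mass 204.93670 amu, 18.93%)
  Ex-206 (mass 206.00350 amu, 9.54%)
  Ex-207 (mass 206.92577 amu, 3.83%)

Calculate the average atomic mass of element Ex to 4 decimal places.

203.4749 amu

Weight each isotope mass by its fractional abundance: 0.1436 × 200.91151 + 0.5334 × 202.94626 + 0.1893 × 204.93670 + 0.0954 × 206.00350 + 0.0383 × 206.92577
= 28.850893 + 108.251535 + 38.794517 + 19.652734 + 7.925257 = 203.474936 amu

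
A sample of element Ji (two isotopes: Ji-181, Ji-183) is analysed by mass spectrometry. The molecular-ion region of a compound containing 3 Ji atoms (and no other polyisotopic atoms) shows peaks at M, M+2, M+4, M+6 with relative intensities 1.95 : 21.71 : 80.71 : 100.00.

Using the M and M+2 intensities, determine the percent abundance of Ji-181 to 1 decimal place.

21.2%

Let p = fractional abundance of Ji-181. I(M+2)/I(M) = [C(3,1)·p^2·(1−p)] / p^3 = 3·(1−p)/p = 21.71/1.95 = 11.1333
(1−p)/p = 11.1333/3 = 3.7111  ⇒  p = 1/(1 + 3.7111) = 0.2123
Ji-181: 21.2%, Ji-183: 78.8%.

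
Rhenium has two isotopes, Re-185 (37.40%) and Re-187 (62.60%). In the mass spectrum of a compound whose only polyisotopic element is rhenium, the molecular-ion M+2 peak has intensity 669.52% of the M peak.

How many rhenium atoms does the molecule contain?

With n Re atoms, P(M+2)/P(M) = C(n,1)·p^(n−1)q / p^n = n·q/p = n · 0.6260/0.3740.
n = 6.6952 × 0.3740/0.6260 = 4.00 ≈ 4

4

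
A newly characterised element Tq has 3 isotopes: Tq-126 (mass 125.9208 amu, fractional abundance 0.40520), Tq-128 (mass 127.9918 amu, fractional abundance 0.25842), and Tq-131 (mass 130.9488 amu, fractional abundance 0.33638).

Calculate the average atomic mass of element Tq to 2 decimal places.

Weight each isotope mass by its fractional abundance: 0.40520 × 125.9208 + 0.25842 × 127.9918 + 0.33638 × 130.9488
= 51.02311 + 33.07564 + 44.04856 = 128.14731 amu

128.15 amu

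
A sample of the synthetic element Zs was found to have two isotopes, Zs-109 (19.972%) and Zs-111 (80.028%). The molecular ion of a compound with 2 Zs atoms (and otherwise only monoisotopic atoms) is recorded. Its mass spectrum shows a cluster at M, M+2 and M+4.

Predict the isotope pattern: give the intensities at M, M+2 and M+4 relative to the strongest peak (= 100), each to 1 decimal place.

Expanding (0.19972 + 0.80028)^2:
P(M) = 0.19972^2 = 0.039888
P(M+2) = 2 × 0.19972^1 × 0.80028^1 = 0.319664
P(M+4) = 0.80028^2 = 0.640448
The M+4 peak is largest (0.640448); scaling to 100 gives 6.2 : 49.9 : 100.0.

6.2 : 49.9 : 100.0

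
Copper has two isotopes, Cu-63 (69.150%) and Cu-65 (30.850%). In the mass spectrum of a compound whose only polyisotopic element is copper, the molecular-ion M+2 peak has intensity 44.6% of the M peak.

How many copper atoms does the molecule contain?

1

With n Cu atoms, P(M+2)/P(M) = C(n,1)·p^(n−1)q / p^n = n·q/p = n · 0.30850/0.69150.
n = 0.446 × 0.69150/0.30850 = 1.00 ≈ 1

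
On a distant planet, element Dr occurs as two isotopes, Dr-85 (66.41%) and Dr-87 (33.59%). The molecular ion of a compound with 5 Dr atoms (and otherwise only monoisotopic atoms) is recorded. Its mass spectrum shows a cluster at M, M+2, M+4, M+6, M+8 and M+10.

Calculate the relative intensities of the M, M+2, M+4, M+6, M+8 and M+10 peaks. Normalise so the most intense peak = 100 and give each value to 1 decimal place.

Expanding (0.6641 + 0.3359)^5:
P(M) = 0.6641^5 = 0.129172
P(M+2) = 5 × 0.6641^4 × 0.3359^1 = 0.326674
P(M+4) = 10 × 0.6641^3 × 0.3359^2 = 0.330461
P(M+6) = 10 × 0.6641^2 × 0.3359^3 = 0.167146
P(M+8) = 5 × 0.6641^1 × 0.3359^4 = 0.042271
P(M+10) = 0.3359^5 = 0.004276
The M+4 peak is largest (0.330461); scaling to 100 gives 39.1 : 98.9 : 100.0 : 50.6 : 12.8 : 1.3.

39.1 : 98.9 : 100.0 : 50.6 : 12.8 : 1.3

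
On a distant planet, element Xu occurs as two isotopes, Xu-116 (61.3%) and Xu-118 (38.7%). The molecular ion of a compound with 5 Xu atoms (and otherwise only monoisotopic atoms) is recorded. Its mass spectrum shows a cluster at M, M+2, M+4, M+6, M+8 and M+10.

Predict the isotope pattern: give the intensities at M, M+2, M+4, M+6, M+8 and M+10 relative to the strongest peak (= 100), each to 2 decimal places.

Each Xu atom is independently Xu-116 (p = 0.613) or Xu-118 (q = 0.387); the cluster is the binomial expansion (p + q)^5.
P(M) = 0.613^5 = 0.086557
P(M+2) = 5 × 0.613^4 × 0.387^1 = 0.273227
P(M+4) = 10 × 0.613^3 × 0.387^2 = 0.344987
P(M+6) = 10 × 0.613^2 × 0.387^3 = 0.217798
P(M+8) = 5 × 0.613^1 × 0.387^4 = 0.068750
P(M+10) = 0.387^5 = 0.008681
The M+4 peak is largest (0.344987); scaling to 100 gives 25.09 : 79.20 : 100.00 : 63.13 : 19.93 : 2.52.

25.09 : 79.20 : 100.00 : 63.13 : 19.93 : 2.52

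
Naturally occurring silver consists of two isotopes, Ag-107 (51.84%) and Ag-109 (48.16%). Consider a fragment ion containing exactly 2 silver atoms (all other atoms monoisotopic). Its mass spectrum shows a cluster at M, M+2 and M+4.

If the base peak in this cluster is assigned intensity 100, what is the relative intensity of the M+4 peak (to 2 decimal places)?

(0.5184 + 0.4816)^2 gives M 0.2687, M+2 0.4993, M+4 0.2319; the largest is M+2.
P(M+2) = C(2,1) × 0.5184^1 × 0.4816^1 = 2 × 0.5184 × 0.4816 = 0.499323 (base)
P(M+4) = C(2,2) × 0.5184^0 × 0.4816^2 = 1 × 1.0000 × 0.23193856 = 0.231939
Relative intensity = 0.231939 / 0.499323 × 100 = 46.45

46.45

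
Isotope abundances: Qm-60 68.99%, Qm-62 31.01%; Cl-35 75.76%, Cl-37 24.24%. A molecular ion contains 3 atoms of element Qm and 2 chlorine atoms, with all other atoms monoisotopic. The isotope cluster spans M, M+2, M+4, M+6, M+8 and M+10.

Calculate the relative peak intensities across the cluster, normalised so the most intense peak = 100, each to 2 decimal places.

50.29 : 100.00 : 79.03 : 31.02 : 6.04 : 0.47

Element Qm pattern (n=3): 0.32836619 : 0.44278746 : 0.19902651 : 0.02981984
Chlorine pattern (n=2): 0.57395776 : 0.36728448 : 0.05875776
Convolve the two distributions (both contribute in 2-u steps):
  M: 0.32836619×0.57395776 = 0.188468
  M+2: 0.32836619×0.36728448 + 0.44278746×0.57395776 = 0.374745
  M+4: 0.32836619×0.05875776 + 0.44278746×0.36728448 + 0.19902651×0.57395776 = 0.296156
  M+6: 0.44278746×0.05875776 + 0.19902651×0.36728448 + 0.02981984×0.57395776 = 0.116232
  M+8: 0.19902651×0.05875776 + 0.02981984×0.36728448 = 0.022647
  M+10: 0.02981984×0.05875776 = 0.001752
Scale to base peak (0.374745) = 100: 50.29 : 100.00 : 79.03 : 31.02 : 6.04 : 0.47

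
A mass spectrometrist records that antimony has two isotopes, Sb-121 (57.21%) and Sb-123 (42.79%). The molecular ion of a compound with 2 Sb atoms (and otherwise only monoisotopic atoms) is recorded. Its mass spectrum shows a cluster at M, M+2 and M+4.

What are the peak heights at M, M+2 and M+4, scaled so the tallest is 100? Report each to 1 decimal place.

66.8 : 100.0 : 37.4

Expanding (0.5721 + 0.4279)^2:
P(M) = 0.5721^2 = 0.327298
P(M+2) = 2 × 0.5721^1 × 0.4279^1 = 0.489603
P(M+4) = 0.4279^2 = 0.183098
The M+2 peak is largest (0.489603); scaling to 100 gives 66.8 : 100.0 : 37.4.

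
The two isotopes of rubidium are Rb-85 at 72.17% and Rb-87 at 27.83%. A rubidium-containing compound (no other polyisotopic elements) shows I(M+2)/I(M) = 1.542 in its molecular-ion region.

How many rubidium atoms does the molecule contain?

4

For n independent Rb atoms, I(M+2)/I(M) = n · (abundance Rb-87) / (abundance Rb-85) = n · 0.2783/0.7217.
n = 1.542 × 0.7217/0.2783 = 4.00 ≈ 4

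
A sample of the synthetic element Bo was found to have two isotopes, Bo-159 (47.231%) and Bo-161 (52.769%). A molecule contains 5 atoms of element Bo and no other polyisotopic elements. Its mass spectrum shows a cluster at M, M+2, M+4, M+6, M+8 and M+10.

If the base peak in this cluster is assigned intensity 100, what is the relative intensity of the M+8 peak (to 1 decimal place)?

55.9

(0.47231 + 0.52769)^5 gives M 0.0235, M+2 0.1313, M+4 0.2934, M+6 0.3278, M+8 0.1831, M+10 0.0409; the largest is M+6.
P(M+6) = C(5,3) × 0.47231^2 × 0.52769^3 = 10 × 0.22307674 × 0.14693884 = 0.327786 (base)
P(M+8) = C(5,4) × 0.47231^1 × 0.52769^4 = 5 × 0.47231 × 0.07753815 = 0.183110
Relative intensity = 0.183110 / 0.327786 × 100 = 55.9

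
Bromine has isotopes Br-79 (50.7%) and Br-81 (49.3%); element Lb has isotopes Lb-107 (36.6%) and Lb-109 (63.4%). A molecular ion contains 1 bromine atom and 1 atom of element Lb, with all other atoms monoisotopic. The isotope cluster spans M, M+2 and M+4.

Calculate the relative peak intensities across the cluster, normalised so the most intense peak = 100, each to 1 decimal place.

37.0 : 100.0 : 62.3

Bromine pattern (n=1): 0.5070 : 0.4930
Element Lb pattern (n=1): 0.3660 : 0.6340
Convolve the two distributions (both contribute in 2-u steps):
  M: 0.5070×0.3660 = 0.185562
  M+2: 0.5070×0.6340 + 0.4930×0.3660 = 0.501876
  M+4: 0.4930×0.6340 = 0.312562
Scale to base peak (0.501876) = 100: 37.0 : 100.0 : 62.3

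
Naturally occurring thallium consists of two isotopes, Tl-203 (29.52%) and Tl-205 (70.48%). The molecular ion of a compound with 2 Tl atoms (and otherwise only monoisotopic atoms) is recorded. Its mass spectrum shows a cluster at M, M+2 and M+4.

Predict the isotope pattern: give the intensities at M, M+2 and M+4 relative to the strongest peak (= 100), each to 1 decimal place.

17.5 : 83.8 : 100.0

The 2 Tl atoms are independent, so intensities follow the terms of (0.2952 + 0.7048)^2.
P(M) = 0.2952^2 = 0.087143
P(M+2) = 2 × 0.2952^1 × 0.7048^1 = 0.416114
P(M+4) = 0.7048^2 = 0.496743
The M+4 peak is largest (0.496743); scaling to 100 gives 17.5 : 83.8 : 100.0.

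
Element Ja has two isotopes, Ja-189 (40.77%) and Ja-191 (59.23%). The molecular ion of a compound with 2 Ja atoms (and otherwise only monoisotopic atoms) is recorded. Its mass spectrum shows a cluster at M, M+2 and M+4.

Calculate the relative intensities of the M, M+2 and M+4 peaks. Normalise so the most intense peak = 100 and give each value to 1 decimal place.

The 2 Ja atoms are independent, so intensities follow the terms of (0.4077 + 0.5923)^2.
P(M) = 0.4077^2 = 0.166219
P(M+2) = 2 × 0.4077^1 × 0.5923^1 = 0.482961
P(M+4) = 0.5923^2 = 0.350819
The M+2 peak is largest (0.482961); scaling to 100 gives 34.4 : 100.0 : 72.6.

34.4 : 100.0 : 72.6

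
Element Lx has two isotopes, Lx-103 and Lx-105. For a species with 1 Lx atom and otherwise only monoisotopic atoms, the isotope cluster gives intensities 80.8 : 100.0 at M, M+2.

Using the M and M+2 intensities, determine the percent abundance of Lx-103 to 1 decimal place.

44.7%

Let p = fractional abundance of Lx-103. I(M+2)/I(M) = [C(1,1)·p^0·(1−p)] / p^1 = 1·(1−p)/p = 100.0/80.8 = 1.2376
(1−p)/p = 1.2376/1 = 1.2376  ⇒  p = 1/(1 + 1.2376) = 0.4469
Lx-103: 44.7%, Lx-105: 55.3%.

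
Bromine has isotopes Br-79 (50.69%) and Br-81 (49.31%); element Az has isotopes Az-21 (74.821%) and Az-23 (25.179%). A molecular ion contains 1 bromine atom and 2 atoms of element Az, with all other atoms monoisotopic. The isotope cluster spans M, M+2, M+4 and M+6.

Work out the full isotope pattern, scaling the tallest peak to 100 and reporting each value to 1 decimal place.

Bromine pattern (n=1): 0.5069 : 0.4931
Element Az pattern (n=2): 0.5598182 : 0.37678359 : 0.0633982
Convolve the two distributions (both contribute in 2-u steps):
  M: 0.5069×0.5598182 = 0.283772
  M+2: 0.5069×0.37678359 + 0.4931×0.5598182 = 0.467038
  M+4: 0.5069×0.0633982 + 0.4931×0.37678359 = 0.217929
  M+6: 0.4931×0.0633982 = 0.031262
Scale to base peak (0.467038) = 100: 60.8 : 100.0 : 46.7 : 6.7

60.8 : 100.0 : 46.7 : 6.7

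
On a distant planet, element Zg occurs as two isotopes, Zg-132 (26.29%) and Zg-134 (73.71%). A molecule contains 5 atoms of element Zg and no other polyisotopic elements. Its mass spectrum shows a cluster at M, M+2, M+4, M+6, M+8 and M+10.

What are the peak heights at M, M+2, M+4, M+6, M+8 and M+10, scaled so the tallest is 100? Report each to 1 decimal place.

0.3 : 4.5 : 25.4 : 71.3 : 100.0 : 56.1

The 5 Zg atoms are independent, so intensities follow the terms of (0.2629 + 0.7371)^5.
P(M) = 0.2629^5 = 0.001256
P(M+2) = 5 × 0.2629^4 × 0.7371^1 = 0.017606
P(M+4) = 10 × 0.2629^3 × 0.7371^2 = 0.098724
P(M+6) = 10 × 0.2629^2 × 0.7371^3 = 0.276796
P(M+8) = 5 × 0.2629^1 × 0.7371^4 = 0.388031
P(M+10) = 0.7371^5 = 0.217587
The M+8 peak is largest (0.388031); scaling to 100 gives 0.3 : 4.5 : 25.4 : 71.3 : 100.0 : 56.1.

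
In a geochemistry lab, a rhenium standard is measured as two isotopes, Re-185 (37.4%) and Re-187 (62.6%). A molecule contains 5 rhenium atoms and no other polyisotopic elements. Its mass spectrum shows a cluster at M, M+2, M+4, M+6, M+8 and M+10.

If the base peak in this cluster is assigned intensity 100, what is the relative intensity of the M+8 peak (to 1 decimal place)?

83.7

Binomial terms of (0.374 + 0.626)^5: M 0.0073, M+2 0.0612, M+4 0.2050, M+6 0.3431, M+8 0.2872, M+10 0.0961 → M+6 is the base peak.
P(M+6) = C(5,3) × 0.374^2 × 0.626^3 = 10 × 0.139876 × 0.24531438 = 0.343136 (base)
P(M+8) = C(5,4) × 0.374^1 × 0.626^4 = 5 × 0.3740 × 0.1535668 = 0.287170
Relative intensity = 0.287170 / 0.343136 × 100 = 83.7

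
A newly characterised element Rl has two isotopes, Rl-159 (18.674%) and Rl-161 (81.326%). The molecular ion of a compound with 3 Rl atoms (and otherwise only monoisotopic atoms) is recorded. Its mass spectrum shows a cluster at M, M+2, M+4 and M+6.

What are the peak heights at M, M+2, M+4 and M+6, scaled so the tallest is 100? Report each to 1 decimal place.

The 3 Rl atoms are independent, so intensities follow the terms of (0.18674 + 0.81326)^3.
P(M) = 0.18674^3 = 0.006512
P(M+2) = 3 × 0.18674^2 × 0.81326^1 = 0.085080
P(M+4) = 3 × 0.18674^1 × 0.81326^2 = 0.370525
P(M+6) = 0.81326^3 = 0.537884
The M+6 peak is largest (0.537884); scaling to 100 gives 1.2 : 15.8 : 68.9 : 100.0.

1.2 : 15.8 : 68.9 : 100.0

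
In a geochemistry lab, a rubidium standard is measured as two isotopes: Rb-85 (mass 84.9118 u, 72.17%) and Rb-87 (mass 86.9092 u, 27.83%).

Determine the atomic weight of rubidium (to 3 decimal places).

The abundance-weighted mean is 0.7217 × 84.9118 + 0.2783 × 86.9092
= 61.28085 + 24.18683 = 85.46768 u

85.468 u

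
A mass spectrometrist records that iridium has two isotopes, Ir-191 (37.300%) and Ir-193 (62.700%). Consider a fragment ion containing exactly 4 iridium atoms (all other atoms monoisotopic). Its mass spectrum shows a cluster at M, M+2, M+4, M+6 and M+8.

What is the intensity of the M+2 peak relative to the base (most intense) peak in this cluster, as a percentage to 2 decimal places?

Binomial terms of (0.37300 + 0.62700)^4: M 0.0194, M+2 0.1302, M+4 0.3282, M+6 0.3678, M+8 0.1546 → M+6 is the base peak.
P(M+6) = C(4,3) × 0.37300^1 × 0.62700^3 = 4 × 0.3730 × 0.24649188 = 0.367766 (base)
P(M+2) = C(4,1) × 0.37300^3 × 0.62700^1 = 4 × 0.05189512 × 0.6270 = 0.130153
Relative intensity = 0.130153 / 0.367766 × 100 = 35.39

35.39%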